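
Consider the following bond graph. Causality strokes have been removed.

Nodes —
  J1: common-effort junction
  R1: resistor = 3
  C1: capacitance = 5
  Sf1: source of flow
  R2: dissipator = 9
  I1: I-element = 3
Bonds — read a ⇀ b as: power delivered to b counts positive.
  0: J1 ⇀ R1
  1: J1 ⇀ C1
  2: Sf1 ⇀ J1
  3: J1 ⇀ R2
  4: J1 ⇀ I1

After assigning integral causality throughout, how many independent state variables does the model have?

#2 |Sf1  (Sf1: flow source, stroke at near end)
#1 |J1  (C1 integral (e out))
#0 |R1  (J1 effort already set via bond 1)
#3 |R2  (J1: bond 1 brought effort, rest push out)
#4 |I1  (common-e at J1 fixed by 1)

2  (C1, I1 all integral)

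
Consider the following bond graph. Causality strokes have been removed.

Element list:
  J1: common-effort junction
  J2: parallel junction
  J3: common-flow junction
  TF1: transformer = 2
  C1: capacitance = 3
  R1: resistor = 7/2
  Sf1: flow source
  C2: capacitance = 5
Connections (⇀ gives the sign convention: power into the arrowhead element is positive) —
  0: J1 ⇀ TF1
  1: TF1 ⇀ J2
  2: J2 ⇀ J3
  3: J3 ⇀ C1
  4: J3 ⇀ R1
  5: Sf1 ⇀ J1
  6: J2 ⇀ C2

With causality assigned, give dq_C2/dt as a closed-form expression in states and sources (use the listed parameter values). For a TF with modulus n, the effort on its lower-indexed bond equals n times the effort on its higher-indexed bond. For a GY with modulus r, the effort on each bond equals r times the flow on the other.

dq_C2/dt = 2*F_Sf1 + 2*q_C1/21 - 2*q_C2/35

#5 |Sf1  (Sf1 fixes flow; stroke at Sf1)
#0 |J1  (J1: last free bond brings effort in)
#1 |TF1  (through TF1, causality passes straight; one stroke at TF1)
#3 |J3  (C1 outputs effort q/C1)
#6 |J2  (C2: C, integral causality)
#2 |J3  (J2 effort already set via bond 6)
#4 |R1  (J3: last free bond brings flow in)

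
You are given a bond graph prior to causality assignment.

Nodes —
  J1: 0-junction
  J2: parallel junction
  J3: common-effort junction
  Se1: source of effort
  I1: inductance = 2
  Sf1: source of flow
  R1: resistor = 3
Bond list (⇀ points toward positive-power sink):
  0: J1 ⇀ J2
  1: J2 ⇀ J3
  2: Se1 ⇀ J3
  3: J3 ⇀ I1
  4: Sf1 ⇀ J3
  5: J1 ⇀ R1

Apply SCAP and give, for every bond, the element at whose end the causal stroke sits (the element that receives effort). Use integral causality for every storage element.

b2 |J3  (source Se1 imposes e)
b4 |Sf1  (Sf1: flow source, stroke at near end)
b1 |J2  (0-jn J3 has e-setter on 2)
b3 |I1  (common-e at J3 fixed by 2)
b0 |J1  (J2 effort already set via bond 1)
b5 |R1  (common-e at J1 fixed by 0)

b0 stroke→J1
b1 stroke→J2
b2 stroke→J3
b3 stroke→I1
b4 stroke→Sf1
b5 stroke→R1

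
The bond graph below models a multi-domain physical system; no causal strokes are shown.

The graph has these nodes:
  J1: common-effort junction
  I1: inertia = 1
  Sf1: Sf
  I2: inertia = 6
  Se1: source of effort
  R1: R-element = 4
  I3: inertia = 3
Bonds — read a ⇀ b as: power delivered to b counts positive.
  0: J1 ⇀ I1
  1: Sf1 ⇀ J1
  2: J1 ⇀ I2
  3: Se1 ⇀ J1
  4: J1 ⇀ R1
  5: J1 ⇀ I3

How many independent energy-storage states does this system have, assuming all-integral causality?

#1 stroke→Sf1  (source Sf1 imposes f)
#3 stroke→J1  (Se1 fixes effort; stroke away)
#0 stroke→I1  (0-jn J1 has e-setter on 3)
#2 stroke→I2  (J1 effort already set via bond 3)
#4 stroke→R1  (J1 effort already set via bond 3)
#5 stroke→I3  (J1 effort already set via bond 3)

3  (I1, I2, I3 all integral)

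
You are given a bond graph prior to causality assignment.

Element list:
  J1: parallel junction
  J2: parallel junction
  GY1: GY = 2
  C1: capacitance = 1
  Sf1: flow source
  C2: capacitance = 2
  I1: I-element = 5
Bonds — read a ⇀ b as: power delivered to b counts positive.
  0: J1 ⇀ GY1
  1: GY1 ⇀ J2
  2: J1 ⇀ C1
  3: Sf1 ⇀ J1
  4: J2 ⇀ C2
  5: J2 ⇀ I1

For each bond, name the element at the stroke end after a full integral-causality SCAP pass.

b0 |GY1
b1 |GY1
b2 |J1
b3 |Sf1
b4 |J2
b5 |I1

b3 stroke at Sf1  (Sf1 (Sf) sets flow on bond)
b2 stroke at J1  (C1 integral (e out))
b0 stroke at GY1  (0-jn J1 has e-setter on 2)
b1 stroke at GY1  (through GY1, causality inverts; strokes same side of GY1)
b4 stroke at J2  (C2 integral (e out))
b5 stroke at I1  (common-e at J2 fixed by 4)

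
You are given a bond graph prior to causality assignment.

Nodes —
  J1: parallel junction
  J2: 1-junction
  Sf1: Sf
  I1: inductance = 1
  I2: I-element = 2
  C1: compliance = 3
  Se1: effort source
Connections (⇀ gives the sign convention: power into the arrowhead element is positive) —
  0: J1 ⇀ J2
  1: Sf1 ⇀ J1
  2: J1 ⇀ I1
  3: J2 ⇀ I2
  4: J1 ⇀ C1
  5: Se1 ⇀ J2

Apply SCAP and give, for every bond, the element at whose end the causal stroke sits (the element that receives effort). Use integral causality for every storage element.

bond 1 |Sf1  (Sf1 fixes flow; stroke at Sf1)
bond 5 |J2  (source Se1 imposes e)
bond 2 |I1  (prefer integral on I1)
bond 3 |I2  (I2: I, integral causality)
bond 0 |J2  (J2: bond 3 brought flow, rest push out)
bond 4 |J1  (J1: last free bond brings effort in)

bond 0 stroke→J2
bond 1 stroke→Sf1
bond 2 stroke→I1
bond 3 stroke→I2
bond 4 stroke→J1
bond 5 stroke→J2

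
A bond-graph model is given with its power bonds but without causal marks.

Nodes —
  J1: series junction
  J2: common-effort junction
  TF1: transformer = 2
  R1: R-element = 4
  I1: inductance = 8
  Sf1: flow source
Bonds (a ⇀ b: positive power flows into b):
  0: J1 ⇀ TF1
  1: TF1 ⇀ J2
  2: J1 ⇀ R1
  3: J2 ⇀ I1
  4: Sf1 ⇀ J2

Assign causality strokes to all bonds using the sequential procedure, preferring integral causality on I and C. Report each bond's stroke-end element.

b4 |Sf1  (source Sf1 imposes f)
b3 |I1  (I1 outputs flow p/I1)
b1 |J2  (only one effort-in slot at J2)
b0 |TF1  (TF1: transformer flips bond 1)
b2 |J1  (1-jn J1 has f-setter on 0)

β0 |TF1
β1 |J2
β2 |J1
β3 |I1
β4 |Sf1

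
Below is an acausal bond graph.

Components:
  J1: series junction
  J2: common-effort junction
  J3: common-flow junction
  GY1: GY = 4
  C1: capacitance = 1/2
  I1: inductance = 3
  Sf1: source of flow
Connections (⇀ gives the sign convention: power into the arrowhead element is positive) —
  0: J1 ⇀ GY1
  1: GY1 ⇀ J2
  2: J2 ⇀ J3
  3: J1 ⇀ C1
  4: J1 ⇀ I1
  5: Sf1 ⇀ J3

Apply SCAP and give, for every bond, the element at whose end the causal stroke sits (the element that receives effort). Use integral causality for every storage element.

β5 →Sf1  (Sf1 fixes flow; stroke at Sf1)
β2 →J3  (common-f at J3 fixed by 5)
β1 →J2  (J2: last free bond brings effort in)
β0 →J1  (GY1 both-in/both-out from 1)
β3 →J1  (prefer integral on C1)
β4 →I1  (only one flow-in slot at J1)

b0 |J1
b1 |J2
b2 |J3
b3 |J1
b4 |I1
b5 |Sf1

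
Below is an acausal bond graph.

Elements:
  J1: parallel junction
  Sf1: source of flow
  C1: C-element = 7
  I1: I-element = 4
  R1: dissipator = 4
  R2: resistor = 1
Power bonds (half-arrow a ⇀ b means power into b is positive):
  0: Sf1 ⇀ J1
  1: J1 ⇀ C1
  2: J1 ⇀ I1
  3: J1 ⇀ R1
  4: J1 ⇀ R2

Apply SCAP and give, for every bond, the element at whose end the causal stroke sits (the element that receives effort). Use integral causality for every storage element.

bond 0 →Sf1
bond 1 →J1
bond 2 →I1
bond 3 →R1
bond 4 →R2

#0 |Sf1  (source Sf1 imposes f)
#1 |J1  (prefer integral on C1)
#2 |I1  (0-jn J1 has e-setter on 1)
#3 |R1  (common-e at J1 fixed by 1)
#4 |R2  (common-e at J1 fixed by 1)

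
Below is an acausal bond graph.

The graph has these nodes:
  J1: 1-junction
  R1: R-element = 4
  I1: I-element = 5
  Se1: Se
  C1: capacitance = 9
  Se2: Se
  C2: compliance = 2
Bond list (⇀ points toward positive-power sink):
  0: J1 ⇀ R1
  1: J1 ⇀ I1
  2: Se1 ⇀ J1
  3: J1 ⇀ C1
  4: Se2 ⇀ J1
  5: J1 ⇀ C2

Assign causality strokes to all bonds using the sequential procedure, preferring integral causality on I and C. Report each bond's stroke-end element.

bond 0 →J1
bond 1 →I1
bond 2 →J1
bond 3 →J1
bond 4 →J1
bond 5 →J1

β2 |J1  (source Se1 imposes e)
β4 |J1  (Se2 (Se) sets effort on bond)
β1 |I1  (I1 outputs flow p/I1)
β0 |J1  (common-f at J1 fixed by 1)
β3 |J1  (1-jn J1 has f-setter on 1)
β5 |J1  (1-jn J1 has f-setter on 1)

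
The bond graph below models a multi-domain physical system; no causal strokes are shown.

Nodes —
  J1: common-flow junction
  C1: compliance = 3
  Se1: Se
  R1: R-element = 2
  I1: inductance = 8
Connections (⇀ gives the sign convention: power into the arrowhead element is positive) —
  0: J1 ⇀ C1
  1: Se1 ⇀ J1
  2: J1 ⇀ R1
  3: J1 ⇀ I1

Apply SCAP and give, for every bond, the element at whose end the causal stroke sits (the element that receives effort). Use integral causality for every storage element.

bond 1 |J1  (Se1 (Se) sets effort on bond)
bond 0 |J1  (C1 outputs effort q/C1)
bond 3 |I1  (I1 outputs flow p/I1)
bond 2 |J1  (common-f at J1 fixed by 3)

b0 stroke→J1
b1 stroke→J1
b2 stroke→J1
b3 stroke→I1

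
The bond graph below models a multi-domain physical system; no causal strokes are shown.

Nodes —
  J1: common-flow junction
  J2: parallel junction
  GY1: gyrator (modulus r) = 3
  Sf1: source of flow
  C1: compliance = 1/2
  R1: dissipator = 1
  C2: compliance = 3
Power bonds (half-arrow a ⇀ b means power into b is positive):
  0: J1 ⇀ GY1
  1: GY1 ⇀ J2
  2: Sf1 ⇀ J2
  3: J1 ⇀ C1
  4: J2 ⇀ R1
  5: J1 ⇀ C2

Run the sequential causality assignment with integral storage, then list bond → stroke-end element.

#2 stroke at Sf1  (Sf1 fixes flow; stroke at Sf1)
#3 stroke at J1  (C1 outputs effort q/C1)
#5 stroke at J1  (prefer integral on C2)
#0 stroke at GY1  (closing 1-jn rule on J1)
#1 stroke at GY1  (GY GY1: same side as bond 0)
#4 stroke at J2  (closing 0-jn rule on J2)

β0 |GY1
β1 |GY1
β2 |Sf1
β3 |J1
β4 |J2
β5 |J1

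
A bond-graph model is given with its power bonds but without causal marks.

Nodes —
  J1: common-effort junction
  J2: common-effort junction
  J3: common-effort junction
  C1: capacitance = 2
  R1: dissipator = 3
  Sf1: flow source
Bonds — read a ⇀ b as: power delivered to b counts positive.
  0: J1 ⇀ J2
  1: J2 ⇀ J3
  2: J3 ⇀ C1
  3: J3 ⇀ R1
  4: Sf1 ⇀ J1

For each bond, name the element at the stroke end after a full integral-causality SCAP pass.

#0 stroke→J1
#1 stroke→J2
#2 stroke→J3
#3 stroke→R1
#4 stroke→Sf1

#4 →Sf1  (Sf1 fixes flow; stroke at Sf1)
#0 →J1  (J1: last free bond brings effort in)
#1 →J2  (only one effort-in slot at J2)
#2 →J3  (prefer integral on C1)
#3 →R1  (0-jn J3 has e-setter on 2)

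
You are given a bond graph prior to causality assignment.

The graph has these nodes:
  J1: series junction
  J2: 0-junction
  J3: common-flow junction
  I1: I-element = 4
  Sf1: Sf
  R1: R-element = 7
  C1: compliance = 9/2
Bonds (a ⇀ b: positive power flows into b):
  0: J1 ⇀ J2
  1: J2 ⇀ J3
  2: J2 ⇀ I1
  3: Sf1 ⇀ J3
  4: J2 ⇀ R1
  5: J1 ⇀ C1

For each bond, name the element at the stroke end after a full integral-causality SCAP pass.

β0 |J2
β1 |J3
β2 |I1
β3 |Sf1
β4 |R1
β5 |J1

bond 3 |Sf1  (Sf1 fixes flow; stroke at Sf1)
bond 1 |J3  (1-jn J3 has f-setter on 3)
bond 2 |I1  (I1: I, integral causality)
bond 5 |J1  (C1 outputs effort q/C1)
bond 0 |J2  (only one flow-in slot at J1)
bond 4 |R1  (J2: bond 0 brought effort, rest push out)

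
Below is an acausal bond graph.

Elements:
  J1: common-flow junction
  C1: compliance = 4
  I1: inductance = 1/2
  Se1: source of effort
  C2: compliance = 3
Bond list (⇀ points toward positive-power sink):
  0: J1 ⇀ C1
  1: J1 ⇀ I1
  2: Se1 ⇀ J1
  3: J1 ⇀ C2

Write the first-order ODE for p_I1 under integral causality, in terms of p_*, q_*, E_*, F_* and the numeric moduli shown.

dp_I1/dt = E_Se1 - q_C1/4 - q_C2/3

β2 stroke→J1  (Se1 (Se) sets effort on bond)
β0 stroke→J1  (C1 outputs effort q/C1)
β1 stroke→I1  (prefer integral on I1)
β3 stroke→J1  (1-jn J1 has f-setter on 1)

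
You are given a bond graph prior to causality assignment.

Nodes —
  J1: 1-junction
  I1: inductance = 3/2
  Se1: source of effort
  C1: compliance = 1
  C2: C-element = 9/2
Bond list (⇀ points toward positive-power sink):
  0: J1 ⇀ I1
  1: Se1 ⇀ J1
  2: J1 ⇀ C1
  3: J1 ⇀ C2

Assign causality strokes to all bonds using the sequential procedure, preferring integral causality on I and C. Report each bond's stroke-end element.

β0 →I1
β1 →J1
β2 →J1
β3 →J1

b1 stroke at J1  (Se1: effort source, stroke at far end)
b0 stroke at I1  (prefer integral on I1)
b2 stroke at J1  (J1: bond 0 brought flow, rest push out)
b3 stroke at J1  (J1 flow already set via bond 0)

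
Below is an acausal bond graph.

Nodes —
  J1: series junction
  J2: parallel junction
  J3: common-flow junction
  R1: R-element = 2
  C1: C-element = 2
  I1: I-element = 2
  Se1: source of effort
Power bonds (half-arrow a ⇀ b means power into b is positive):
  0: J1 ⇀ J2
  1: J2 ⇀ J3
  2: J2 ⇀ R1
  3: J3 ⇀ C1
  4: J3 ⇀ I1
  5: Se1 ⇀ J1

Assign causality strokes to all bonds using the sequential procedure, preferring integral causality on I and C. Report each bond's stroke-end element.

β0 |J2
β1 |J3
β2 |R1
β3 |J3
β4 |I1
β5 |J1

#5 stroke→J1  (source Se1 imposes e)
#0 stroke→J2  (closing 1-jn rule on J1)
#1 stroke→J3  (J2 effort already set via bond 0)
#2 stroke→R1  (J2 effort already set via bond 0)
#3 stroke→J3  (prefer integral on C1)
#4 stroke→I1  (J3 needs exactly one f-in)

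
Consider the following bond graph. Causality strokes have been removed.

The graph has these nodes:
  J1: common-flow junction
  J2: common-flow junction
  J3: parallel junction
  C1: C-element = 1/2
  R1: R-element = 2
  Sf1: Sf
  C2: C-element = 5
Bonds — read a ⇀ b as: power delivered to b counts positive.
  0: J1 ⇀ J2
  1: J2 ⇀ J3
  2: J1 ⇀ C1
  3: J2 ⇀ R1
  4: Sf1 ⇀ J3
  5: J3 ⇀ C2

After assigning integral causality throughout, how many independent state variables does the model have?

2  (C1, C2 all integral)

bond 4 stroke→Sf1  (source Sf1 imposes f)
bond 2 stroke→J1  (C1 integral (e out))
bond 0 stroke→J2  (only one flow-in slot at J1)
bond 5 stroke→J3  (C2 outputs effort q/C2)
bond 1 stroke→J2  (J3: bond 5 brought effort, rest push out)
bond 3 stroke→R1  (only one flow-in slot at J2)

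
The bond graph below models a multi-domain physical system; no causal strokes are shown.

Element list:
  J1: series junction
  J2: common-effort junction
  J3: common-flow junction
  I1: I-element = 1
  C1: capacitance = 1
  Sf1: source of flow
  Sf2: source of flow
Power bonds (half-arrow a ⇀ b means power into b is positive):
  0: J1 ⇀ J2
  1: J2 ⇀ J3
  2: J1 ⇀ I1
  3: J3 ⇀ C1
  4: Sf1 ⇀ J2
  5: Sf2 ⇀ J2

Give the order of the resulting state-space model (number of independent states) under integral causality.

2  (C1, I1 all integral)

bond 4 |Sf1  (Sf1 (Sf) sets flow on bond)
bond 5 |Sf2  (Sf2: flow source, stroke at near end)
bond 2 |I1  (I1: I, integral causality)
bond 0 |J1  (J1 flow already set via bond 2)
bond 1 |J2  (J2 needs exactly one e-in)
bond 3 |J3  (J3: bond 1 brought flow, rest push out)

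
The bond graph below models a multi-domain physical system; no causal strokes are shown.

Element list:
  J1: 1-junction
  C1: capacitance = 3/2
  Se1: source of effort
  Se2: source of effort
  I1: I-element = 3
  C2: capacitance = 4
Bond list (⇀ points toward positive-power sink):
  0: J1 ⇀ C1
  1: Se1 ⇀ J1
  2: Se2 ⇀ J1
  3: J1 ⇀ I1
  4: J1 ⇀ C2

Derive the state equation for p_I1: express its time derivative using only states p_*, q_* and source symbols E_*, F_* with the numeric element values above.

dp_I1/dt = E_Se1 + E_Se2 - 2*q_C1/3 - q_C2/4

#1 →J1  (Se1 fixes effort; stroke away)
#2 →J1  (source Se2 imposes e)
#0 →J1  (C1: C, integral causality)
#3 →I1  (I1 integral (f out))
#4 →J1  (J1: bond 3 brought flow, rest push out)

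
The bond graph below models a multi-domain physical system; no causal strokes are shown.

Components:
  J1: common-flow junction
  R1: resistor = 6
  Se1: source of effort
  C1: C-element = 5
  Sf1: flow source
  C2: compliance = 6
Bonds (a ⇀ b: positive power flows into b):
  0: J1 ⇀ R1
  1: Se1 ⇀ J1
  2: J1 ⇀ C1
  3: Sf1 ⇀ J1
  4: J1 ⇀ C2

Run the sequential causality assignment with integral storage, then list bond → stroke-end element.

β0 →J1
β1 →J1
β2 →J1
β3 →Sf1
β4 →J1

b1 stroke at J1  (Se1: effort source, stroke at far end)
b3 stroke at Sf1  (Sf1: flow source, stroke at near end)
b0 stroke at J1  (common-f at J1 fixed by 3)
b2 stroke at J1  (1-jn J1 has f-setter on 3)
b4 stroke at J1  (1-jn J1 has f-setter on 3)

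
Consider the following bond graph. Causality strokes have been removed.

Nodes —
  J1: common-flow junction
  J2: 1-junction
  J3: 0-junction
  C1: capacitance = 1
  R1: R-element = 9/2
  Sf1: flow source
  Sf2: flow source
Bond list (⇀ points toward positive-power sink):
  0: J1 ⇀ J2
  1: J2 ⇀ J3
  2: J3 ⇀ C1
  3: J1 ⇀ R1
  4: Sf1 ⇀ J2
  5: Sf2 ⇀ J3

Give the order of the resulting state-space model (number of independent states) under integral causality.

1  (C1 all integral)

b4 →Sf1  (Sf1: flow source, stroke at near end)
b5 →Sf2  (Sf2: flow source, stroke at near end)
b0 →J2  (J2 flow already set via bond 4)
b1 →J2  (J2 flow already set via bond 4)
b2 →J3  (J3 needs exactly one e-in)
b3 →J1  (1-jn J1 has f-setter on 0)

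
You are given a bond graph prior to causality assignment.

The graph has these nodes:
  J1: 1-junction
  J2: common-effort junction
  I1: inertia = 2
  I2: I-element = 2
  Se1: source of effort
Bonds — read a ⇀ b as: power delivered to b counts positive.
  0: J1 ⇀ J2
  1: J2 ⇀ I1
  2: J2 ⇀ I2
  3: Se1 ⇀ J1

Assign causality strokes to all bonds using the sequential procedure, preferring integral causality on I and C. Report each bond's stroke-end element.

β3 stroke→J1  (source Se1 imposes e)
β0 stroke→J2  (J1 needs exactly one f-in)
β1 stroke→I1  (J2 effort already set via bond 0)
β2 stroke→I2  (J2: bond 0 brought effort, rest push out)

bond 0 stroke at J2
bond 1 stroke at I1
bond 2 stroke at I2
bond 3 stroke at J1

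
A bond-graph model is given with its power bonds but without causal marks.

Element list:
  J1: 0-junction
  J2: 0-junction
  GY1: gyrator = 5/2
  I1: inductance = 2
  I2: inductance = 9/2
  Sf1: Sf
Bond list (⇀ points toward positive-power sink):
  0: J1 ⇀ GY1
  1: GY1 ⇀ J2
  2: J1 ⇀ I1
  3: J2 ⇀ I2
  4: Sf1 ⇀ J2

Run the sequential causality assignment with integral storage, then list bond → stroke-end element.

β4 stroke→Sf1  (source Sf1 imposes f)
β2 stroke→I1  (I1 outputs flow p/I1)
β0 stroke→J1  (J1 needs exactly one e-in)
β1 stroke→J2  (through GY1, causality inverts; strokes same side of GY1)
β3 stroke→I2  (J2: bond 1 brought effort, rest push out)

β0 →J1
β1 →J2
β2 →I1
β3 →I2
β4 →Sf1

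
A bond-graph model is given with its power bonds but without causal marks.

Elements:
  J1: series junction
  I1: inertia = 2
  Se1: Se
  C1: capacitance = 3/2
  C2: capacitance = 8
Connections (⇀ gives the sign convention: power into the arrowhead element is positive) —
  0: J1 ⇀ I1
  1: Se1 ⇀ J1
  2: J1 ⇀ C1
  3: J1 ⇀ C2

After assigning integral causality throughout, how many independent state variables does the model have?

bond 1 stroke→J1  (Se1 (Se) sets effort on bond)
bond 0 stroke→I1  (I1 integral (f out))
bond 2 stroke→J1  (J1 flow already set via bond 0)
bond 3 stroke→J1  (common-f at J1 fixed by 0)

3  (C1, C2, I1 all integral)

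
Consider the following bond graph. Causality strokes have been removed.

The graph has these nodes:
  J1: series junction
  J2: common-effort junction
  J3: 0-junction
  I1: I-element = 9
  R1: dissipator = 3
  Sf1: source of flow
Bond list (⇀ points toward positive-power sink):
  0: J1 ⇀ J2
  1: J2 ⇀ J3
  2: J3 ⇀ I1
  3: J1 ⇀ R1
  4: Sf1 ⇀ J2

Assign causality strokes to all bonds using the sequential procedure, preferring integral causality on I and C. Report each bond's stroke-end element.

bond 0 |J2
bond 1 |J3
bond 2 |I1
bond 3 |J1
bond 4 |Sf1

β4 →Sf1  (source Sf1 imposes f)
β2 →I1  (prefer integral on I1)
β1 →J3  (J3: last free bond brings effort in)
β0 →J2  (closing 0-jn rule on J2)
β3 →J1  (1-jn J1 has f-setter on 0)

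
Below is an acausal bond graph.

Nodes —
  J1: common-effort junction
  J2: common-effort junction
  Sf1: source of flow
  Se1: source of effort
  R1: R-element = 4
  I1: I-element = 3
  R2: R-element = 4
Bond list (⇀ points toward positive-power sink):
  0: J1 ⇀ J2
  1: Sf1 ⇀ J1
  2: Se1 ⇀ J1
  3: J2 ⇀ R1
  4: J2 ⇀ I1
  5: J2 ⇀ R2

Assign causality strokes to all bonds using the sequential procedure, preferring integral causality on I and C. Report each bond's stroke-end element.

#1 stroke→Sf1  (source Sf1 imposes f)
#2 stroke→J1  (Se1 (Se) sets effort on bond)
#0 stroke→J2  (0-jn J1 has e-setter on 2)
#3 stroke→R1  (common-e at J2 fixed by 0)
#4 stroke→I1  (J2: bond 0 brought effort, rest push out)
#5 stroke→R2  (J2 effort already set via bond 0)

bond 0 stroke→J2
bond 1 stroke→Sf1
bond 2 stroke→J1
bond 3 stroke→R1
bond 4 stroke→I1
bond 5 stroke→R2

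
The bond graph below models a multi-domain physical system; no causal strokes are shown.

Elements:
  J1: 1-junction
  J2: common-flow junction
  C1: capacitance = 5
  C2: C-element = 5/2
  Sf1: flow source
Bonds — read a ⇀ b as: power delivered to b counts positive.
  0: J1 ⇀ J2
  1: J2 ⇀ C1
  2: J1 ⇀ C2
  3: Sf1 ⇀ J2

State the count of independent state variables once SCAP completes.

2  (C1, C2 all integral)

bond 3 stroke at Sf1  (source Sf1 imposes f)
bond 0 stroke at J2  (common-f at J2 fixed by 3)
bond 1 stroke at J2  (J2: bond 3 brought flow, rest push out)
bond 2 stroke at J1  (common-f at J1 fixed by 0)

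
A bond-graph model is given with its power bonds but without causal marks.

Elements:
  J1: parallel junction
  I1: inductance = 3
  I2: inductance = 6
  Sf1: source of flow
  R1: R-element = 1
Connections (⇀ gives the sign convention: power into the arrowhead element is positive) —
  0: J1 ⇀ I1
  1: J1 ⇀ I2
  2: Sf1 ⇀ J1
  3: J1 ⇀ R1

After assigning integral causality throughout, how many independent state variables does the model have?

2  (I1, I2 all integral)

bond 2 →Sf1  (Sf1: flow source, stroke at near end)
bond 0 →I1  (I1 integral (f out))
bond 1 →I2  (prefer integral on I2)
bond 3 →J1  (closing 0-jn rule on J1)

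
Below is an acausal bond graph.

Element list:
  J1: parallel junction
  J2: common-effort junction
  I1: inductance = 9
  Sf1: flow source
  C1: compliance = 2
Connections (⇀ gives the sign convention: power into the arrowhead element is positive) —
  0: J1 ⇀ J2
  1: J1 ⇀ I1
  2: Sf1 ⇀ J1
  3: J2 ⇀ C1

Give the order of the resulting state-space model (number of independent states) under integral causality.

2  (C1, I1 all integral)

#2 |Sf1  (Sf1 fixes flow; stroke at Sf1)
#1 |I1  (I1: I, integral causality)
#0 |J1  (closing 0-jn rule on J1)
#3 |J2  (J2 needs exactly one e-in)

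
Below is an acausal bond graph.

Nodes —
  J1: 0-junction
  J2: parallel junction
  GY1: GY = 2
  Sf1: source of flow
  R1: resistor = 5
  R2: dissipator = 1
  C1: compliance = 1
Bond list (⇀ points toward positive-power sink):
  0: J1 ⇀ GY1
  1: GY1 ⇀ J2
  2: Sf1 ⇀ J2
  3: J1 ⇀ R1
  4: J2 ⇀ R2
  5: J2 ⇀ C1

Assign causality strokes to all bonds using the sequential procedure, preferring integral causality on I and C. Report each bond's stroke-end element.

b2 |Sf1  (Sf1 fixes flow; stroke at Sf1)
b5 |J2  (C1 integral (e out))
b1 |GY1  (0-jn J2 has e-setter on 5)
b4 |R2  (J2 effort already set via bond 5)
b0 |GY1  (through GY1, causality inverts; strokes same side of GY1)
b3 |J1  (closing 0-jn rule on J1)

bond 0 →GY1
bond 1 →GY1
bond 2 →Sf1
bond 3 →J1
bond 4 →R2
bond 5 →J2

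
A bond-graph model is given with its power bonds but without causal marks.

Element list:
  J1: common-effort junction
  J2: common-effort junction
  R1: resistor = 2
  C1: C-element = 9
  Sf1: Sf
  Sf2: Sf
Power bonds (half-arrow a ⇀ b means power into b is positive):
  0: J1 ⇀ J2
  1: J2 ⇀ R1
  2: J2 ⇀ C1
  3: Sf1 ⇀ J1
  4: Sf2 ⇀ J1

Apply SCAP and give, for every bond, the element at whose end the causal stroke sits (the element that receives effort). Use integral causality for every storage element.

b0 →J1
b1 →R1
b2 →J2
b3 →Sf1
b4 →Sf2

b3 stroke→Sf1  (Sf1 fixes flow; stroke at Sf1)
b4 stroke→Sf2  (Sf2: flow source, stroke at near end)
b0 stroke→J1  (J1: last free bond brings effort in)
b2 stroke→J2  (C1 outputs effort q/C1)
b1 stroke→R1  (0-jn J2 has e-setter on 2)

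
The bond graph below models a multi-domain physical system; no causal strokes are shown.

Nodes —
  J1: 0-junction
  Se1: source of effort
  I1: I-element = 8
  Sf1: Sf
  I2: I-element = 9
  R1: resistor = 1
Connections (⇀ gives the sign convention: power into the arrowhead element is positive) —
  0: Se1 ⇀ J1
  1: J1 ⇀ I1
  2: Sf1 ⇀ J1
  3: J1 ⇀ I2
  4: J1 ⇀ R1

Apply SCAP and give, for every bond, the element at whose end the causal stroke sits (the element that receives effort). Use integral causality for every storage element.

#0 stroke→J1  (Se1: effort source, stroke at far end)
#2 stroke→Sf1  (Sf1 (Sf) sets flow on bond)
#1 stroke→I1  (J1 effort already set via bond 0)
#3 stroke→I2  (J1 effort already set via bond 0)
#4 stroke→R1  (0-jn J1 has e-setter on 0)

#0 →J1
#1 →I1
#2 →Sf1
#3 →I2
#4 →R1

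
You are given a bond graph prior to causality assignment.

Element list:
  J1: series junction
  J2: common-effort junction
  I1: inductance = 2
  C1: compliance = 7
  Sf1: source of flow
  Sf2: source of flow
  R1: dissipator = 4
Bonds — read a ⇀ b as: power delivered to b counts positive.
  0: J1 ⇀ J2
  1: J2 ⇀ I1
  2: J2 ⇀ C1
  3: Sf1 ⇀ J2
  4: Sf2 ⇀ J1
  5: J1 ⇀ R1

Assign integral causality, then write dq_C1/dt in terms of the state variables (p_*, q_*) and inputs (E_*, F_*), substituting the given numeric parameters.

dq_C1/dt = F_Sf1 + F_Sf2 - p_I1/2

β3 →Sf1  (Sf1: flow source, stroke at near end)
β4 →Sf2  (Sf2 fixes flow; stroke at Sf2)
β0 →J1  (1-jn J1 has f-setter on 4)
β5 →J1  (common-f at J1 fixed by 4)
β1 →I1  (prefer integral on I1)
β2 →J2  (J2 needs exactly one e-in)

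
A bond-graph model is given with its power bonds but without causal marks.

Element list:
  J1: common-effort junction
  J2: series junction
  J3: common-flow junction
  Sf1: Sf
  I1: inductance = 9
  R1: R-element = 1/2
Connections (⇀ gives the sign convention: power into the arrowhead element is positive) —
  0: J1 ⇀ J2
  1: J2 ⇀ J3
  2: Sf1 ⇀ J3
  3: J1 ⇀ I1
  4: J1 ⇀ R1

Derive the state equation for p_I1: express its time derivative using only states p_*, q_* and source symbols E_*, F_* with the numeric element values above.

b2 |Sf1  (source Sf1 imposes f)
b1 |J3  (J3: bond 2 brought flow, rest push out)
b0 |J2  (1-jn J2 has f-setter on 1)
b3 |I1  (I1: I, integral causality)
b4 |J1  (only one effort-in slot at J1)

dp_I1/dt = -F_Sf1/2 - p_I1/18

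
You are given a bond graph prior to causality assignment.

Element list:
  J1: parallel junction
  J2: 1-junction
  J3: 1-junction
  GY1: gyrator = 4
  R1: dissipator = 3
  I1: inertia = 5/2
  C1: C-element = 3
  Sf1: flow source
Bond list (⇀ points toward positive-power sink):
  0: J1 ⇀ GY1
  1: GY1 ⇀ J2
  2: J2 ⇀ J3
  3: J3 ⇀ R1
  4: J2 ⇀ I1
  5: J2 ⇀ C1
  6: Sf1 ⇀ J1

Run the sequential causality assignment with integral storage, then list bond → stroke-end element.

b0 stroke at J1
b1 stroke at J2
b2 stroke at J2
b3 stroke at J3
b4 stroke at I1
b5 stroke at J2
b6 stroke at Sf1

bond 6 stroke at Sf1  (source Sf1 imposes f)
bond 0 stroke at J1  (J1: last free bond brings effort in)
bond 1 stroke at J2  (through GY1, causality inverts; strokes same side of GY1)
bond 4 stroke at I1  (I1 integral (f out))
bond 2 stroke at J2  (J2 flow already set via bond 4)
bond 5 stroke at J2  (J2: bond 4 brought flow, rest push out)
bond 3 stroke at J3  (J3: bond 2 brought flow, rest push out)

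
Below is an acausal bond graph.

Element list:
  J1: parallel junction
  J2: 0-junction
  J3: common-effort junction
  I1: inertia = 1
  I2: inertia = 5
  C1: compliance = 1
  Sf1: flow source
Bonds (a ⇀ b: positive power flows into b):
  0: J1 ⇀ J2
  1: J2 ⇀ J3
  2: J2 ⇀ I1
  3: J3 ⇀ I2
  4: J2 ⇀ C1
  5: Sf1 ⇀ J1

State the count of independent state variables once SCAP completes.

3  (C1, I1, I2 all integral)

b5 stroke→Sf1  (Sf1 fixes flow; stroke at Sf1)
b0 stroke→J1  (J1: last free bond brings effort in)
b2 stroke→I1  (prefer integral on I1)
b3 stroke→I2  (I2 integral (f out))
b1 stroke→J3  (J3 needs exactly one e-in)
b4 stroke→J2  (J2 needs exactly one e-in)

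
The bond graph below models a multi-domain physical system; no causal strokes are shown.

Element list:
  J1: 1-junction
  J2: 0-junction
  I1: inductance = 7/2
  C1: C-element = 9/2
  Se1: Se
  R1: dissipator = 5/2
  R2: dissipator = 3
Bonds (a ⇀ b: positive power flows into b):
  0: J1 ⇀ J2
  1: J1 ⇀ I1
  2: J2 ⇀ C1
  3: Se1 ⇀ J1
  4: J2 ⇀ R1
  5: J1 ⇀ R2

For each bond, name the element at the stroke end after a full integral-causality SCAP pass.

β0 stroke→J1
β1 stroke→I1
β2 stroke→J2
β3 stroke→J1
β4 stroke→R1
β5 stroke→J1

#3 →J1  (Se1 (Se) sets effort on bond)
#1 →I1  (I1 outputs flow p/I1)
#0 →J1  (J1 flow already set via bond 1)
#5 →J1  (1-jn J1 has f-setter on 1)
#2 →J2  (C1 outputs effort q/C1)
#4 →R1  (common-e at J2 fixed by 2)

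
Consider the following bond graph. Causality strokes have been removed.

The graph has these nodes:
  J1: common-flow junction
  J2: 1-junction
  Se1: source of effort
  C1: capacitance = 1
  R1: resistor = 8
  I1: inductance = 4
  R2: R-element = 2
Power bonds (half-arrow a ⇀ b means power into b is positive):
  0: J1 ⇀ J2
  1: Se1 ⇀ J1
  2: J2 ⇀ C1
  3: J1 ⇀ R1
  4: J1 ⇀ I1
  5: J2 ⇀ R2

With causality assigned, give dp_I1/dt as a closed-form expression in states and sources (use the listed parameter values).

dp_I1/dt = E_Se1 - 5*p_I1/2 - q_C1

bond 1 →J1  (Se1 fixes effort; stroke away)
bond 2 →J2  (C1 outputs effort q/C1)
bond 4 →I1  (I1: I, integral causality)
bond 0 →J1  (J1 flow already set via bond 4)
bond 3 →J1  (J1: bond 4 brought flow, rest push out)
bond 5 →J2  (J2: bond 0 brought flow, rest push out)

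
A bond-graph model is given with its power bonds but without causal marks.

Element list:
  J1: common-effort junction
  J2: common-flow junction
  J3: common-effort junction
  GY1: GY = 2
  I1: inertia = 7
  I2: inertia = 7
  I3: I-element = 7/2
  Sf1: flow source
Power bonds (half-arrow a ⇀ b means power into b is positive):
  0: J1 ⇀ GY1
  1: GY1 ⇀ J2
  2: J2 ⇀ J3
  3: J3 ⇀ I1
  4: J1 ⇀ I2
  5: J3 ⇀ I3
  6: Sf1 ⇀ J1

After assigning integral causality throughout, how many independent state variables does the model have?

3  (I1, I2, I3 all integral)

β6 →Sf1  (source Sf1 imposes f)
β3 →I1  (I1: I, integral causality)
β4 →I2  (I2 integral (f out))
β0 →J1  (J1 needs exactly one e-in)
β1 →J2  (through GY1, causality inverts; strokes same side of GY1)
β2 →J3  (J2 needs exactly one f-in)
β5 →I3  (J3: bond 2 brought effort, rest push out)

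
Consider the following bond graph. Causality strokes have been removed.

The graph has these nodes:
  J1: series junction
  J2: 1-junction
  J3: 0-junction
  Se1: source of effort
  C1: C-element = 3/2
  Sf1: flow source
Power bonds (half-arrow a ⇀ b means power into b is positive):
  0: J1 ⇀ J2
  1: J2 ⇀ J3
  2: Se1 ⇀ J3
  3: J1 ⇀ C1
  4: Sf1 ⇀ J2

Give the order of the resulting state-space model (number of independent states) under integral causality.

1  (C1 all integral)

#2 |J3  (Se1: effort source, stroke at far end)
#4 |Sf1  (Sf1 fixes flow; stroke at Sf1)
#0 |J2  (common-f at J2 fixed by 4)
#1 |J2  (1-jn J2 has f-setter on 4)
#3 |J1  (common-f at J1 fixed by 0)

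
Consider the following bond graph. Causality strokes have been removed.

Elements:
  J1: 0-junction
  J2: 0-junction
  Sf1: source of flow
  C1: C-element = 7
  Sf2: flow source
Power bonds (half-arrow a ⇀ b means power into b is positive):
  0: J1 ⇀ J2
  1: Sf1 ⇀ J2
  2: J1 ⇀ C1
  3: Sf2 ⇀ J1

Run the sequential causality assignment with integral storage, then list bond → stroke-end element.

bond 1 stroke at Sf1  (Sf1: flow source, stroke at near end)
bond 3 stroke at Sf2  (Sf2 fixes flow; stroke at Sf2)
bond 0 stroke at J2  (closing 0-jn rule on J2)
bond 2 stroke at J1  (closing 0-jn rule on J1)

#0 stroke at J2
#1 stroke at Sf1
#2 stroke at J1
#3 stroke at Sf2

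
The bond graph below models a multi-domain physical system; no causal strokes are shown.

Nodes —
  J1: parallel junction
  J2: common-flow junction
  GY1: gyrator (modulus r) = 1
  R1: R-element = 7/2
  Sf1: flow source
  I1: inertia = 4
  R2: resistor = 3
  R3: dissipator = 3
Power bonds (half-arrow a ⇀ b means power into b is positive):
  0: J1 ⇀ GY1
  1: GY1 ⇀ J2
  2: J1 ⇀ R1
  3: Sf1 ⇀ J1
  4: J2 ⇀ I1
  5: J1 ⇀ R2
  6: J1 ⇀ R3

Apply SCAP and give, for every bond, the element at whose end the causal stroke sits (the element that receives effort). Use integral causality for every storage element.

β3 →Sf1  (source Sf1 imposes f)
β4 →I1  (prefer integral on I1)
β1 →J2  (1-jn J2 has f-setter on 4)
β0 →J1  (GY1 both-in/both-out from 1)
β2 →R1  (common-e at J1 fixed by 0)
β5 →R2  (common-e at J1 fixed by 0)
β6 →R3  (0-jn J1 has e-setter on 0)

β0 →J1
β1 →J2
β2 →R1
β3 →Sf1
β4 →I1
β5 →R2
β6 →R3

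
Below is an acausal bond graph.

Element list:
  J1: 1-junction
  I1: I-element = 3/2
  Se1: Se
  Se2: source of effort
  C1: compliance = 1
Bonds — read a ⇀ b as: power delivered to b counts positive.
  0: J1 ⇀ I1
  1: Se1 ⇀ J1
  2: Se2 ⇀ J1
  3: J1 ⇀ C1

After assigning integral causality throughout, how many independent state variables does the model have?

#1 |J1  (Se1: effort source, stroke at far end)
#2 |J1  (Se2 (Se) sets effort on bond)
#0 |I1  (I1 outputs flow p/I1)
#3 |J1  (1-jn J1 has f-setter on 0)

2  (C1, I1 all integral)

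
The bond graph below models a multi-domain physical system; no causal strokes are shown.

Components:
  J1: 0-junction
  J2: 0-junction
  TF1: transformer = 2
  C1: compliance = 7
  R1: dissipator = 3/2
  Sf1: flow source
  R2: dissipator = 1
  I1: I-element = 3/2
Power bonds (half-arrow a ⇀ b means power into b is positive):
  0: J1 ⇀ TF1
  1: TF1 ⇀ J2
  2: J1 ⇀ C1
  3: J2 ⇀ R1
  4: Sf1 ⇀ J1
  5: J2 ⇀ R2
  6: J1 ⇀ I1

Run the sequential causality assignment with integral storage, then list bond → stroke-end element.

β0 |TF1
β1 |J2
β2 |J1
β3 |R1
β4 |Sf1
β5 |R2
β6 |I1

β4 stroke at Sf1  (Sf1: flow source, stroke at near end)
β2 stroke at J1  (C1: C, integral causality)
β0 stroke at TF1  (common-e at J1 fixed by 2)
β6 stroke at I1  (common-e at J1 fixed by 2)
β1 stroke at J2  (TF1 one-in-one-out from 0)
β3 stroke at R1  (J2 effort already set via bond 1)
β5 stroke at R2  (0-jn J2 has e-setter on 1)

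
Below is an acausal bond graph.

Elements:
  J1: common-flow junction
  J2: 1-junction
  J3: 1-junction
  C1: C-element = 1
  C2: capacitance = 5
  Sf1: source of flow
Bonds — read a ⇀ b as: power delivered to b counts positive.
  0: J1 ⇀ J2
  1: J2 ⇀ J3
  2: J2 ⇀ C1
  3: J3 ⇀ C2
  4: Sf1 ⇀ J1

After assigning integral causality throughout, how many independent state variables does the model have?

2  (C1, C2 all integral)

#4 →Sf1  (Sf1 (Sf) sets flow on bond)
#0 →J1  (J1: bond 4 brought flow, rest push out)
#1 →J2  (J2 flow already set via bond 0)
#2 →J2  (1-jn J2 has f-setter on 0)
#3 →J3  (common-f at J3 fixed by 1)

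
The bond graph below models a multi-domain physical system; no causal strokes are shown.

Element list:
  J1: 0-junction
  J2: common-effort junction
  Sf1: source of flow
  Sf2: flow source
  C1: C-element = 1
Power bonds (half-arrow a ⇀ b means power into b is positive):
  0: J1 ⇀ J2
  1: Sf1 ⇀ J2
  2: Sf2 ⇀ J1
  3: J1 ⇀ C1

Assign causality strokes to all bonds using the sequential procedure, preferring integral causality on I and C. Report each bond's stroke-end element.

#0 stroke at J2
#1 stroke at Sf1
#2 stroke at Sf2
#3 stroke at J1

bond 1 stroke at Sf1  (Sf1 fixes flow; stroke at Sf1)
bond 2 stroke at Sf2  (Sf2: flow source, stroke at near end)
bond 0 stroke at J2  (only one effort-in slot at J2)
bond 3 stroke at J1  (only one effort-in slot at J1)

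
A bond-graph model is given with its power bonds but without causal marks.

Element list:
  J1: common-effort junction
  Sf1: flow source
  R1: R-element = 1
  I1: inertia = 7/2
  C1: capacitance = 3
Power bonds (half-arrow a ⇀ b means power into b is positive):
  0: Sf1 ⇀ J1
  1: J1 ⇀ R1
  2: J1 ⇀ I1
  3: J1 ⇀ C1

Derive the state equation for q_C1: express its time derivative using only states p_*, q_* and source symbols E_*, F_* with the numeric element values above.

b0 |Sf1  (source Sf1 imposes f)
b2 |I1  (prefer integral on I1)
b3 |J1  (C1 outputs effort q/C1)
b1 |R1  (common-e at J1 fixed by 3)

dq_C1/dt = F_Sf1 - 2*p_I1/7 - q_C1/3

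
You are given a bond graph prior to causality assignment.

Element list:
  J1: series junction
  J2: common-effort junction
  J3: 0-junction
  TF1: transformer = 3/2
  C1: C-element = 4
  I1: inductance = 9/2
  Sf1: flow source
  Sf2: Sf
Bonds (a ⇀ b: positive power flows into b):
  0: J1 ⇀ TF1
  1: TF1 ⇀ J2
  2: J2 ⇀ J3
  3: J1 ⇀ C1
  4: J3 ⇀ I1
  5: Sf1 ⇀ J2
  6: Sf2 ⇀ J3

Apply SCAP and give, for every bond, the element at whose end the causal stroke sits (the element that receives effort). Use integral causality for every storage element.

b5 →Sf1  (Sf1 fixes flow; stroke at Sf1)
b6 →Sf2  (Sf2 fixes flow; stroke at Sf2)
b3 →J1  (C1 outputs effort q/C1)
b0 →TF1  (closing 1-jn rule on J1)
b1 →J2  (through TF1, causality passes straight; one stroke at TF1)
b2 →J3  (J2: bond 1 brought effort, rest push out)
b4 →I1  (J3: bond 2 brought effort, rest push out)

β0 stroke at TF1
β1 stroke at J2
β2 stroke at J3
β3 stroke at J1
β4 stroke at I1
β5 stroke at Sf1
β6 stroke at Sf2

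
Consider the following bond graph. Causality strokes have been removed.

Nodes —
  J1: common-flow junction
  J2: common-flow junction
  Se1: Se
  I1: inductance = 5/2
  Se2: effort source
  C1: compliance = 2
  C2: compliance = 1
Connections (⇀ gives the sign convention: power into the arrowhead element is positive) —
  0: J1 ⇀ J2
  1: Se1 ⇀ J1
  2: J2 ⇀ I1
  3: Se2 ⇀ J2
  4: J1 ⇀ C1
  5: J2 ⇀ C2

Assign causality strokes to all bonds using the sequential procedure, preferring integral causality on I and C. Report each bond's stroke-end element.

#0 →J2
#1 →J1
#2 →I1
#3 →J2
#4 →J1
#5 →J2

bond 1 |J1  (Se1: effort source, stroke at far end)
bond 3 |J2  (Se2 fixes effort; stroke away)
bond 2 |I1  (prefer integral on I1)
bond 0 |J2  (J2: bond 2 brought flow, rest push out)
bond 5 |J2  (J2: bond 2 brought flow, rest push out)
bond 4 |J1  (1-jn J1 has f-setter on 0)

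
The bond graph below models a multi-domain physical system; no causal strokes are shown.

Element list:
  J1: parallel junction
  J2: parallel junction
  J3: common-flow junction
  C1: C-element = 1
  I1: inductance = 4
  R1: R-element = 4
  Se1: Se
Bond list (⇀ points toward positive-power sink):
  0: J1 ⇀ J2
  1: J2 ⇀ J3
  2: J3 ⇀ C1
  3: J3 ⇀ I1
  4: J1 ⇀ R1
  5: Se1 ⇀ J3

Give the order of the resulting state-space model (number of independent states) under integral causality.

2  (C1, I1 all integral)

β5 stroke at J3  (source Se1 imposes e)
β2 stroke at J3  (prefer integral on C1)
β3 stroke at I1  (I1 outputs flow p/I1)
β1 stroke at J3  (J3: bond 3 brought flow, rest push out)
β0 stroke at J2  (J2: last free bond brings effort in)
β4 stroke at J1  (J1: last free bond brings effort in)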